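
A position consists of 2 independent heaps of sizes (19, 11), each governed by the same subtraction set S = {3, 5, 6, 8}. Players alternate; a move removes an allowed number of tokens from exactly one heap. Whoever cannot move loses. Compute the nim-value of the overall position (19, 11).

All heaps use S = {3, 5, 6, 8}:
n :  0  1  2  3  4  5  6  7  8  9 10 11 12 13 14 15 16 17 18 19
G :  0  0  0  1  1  1  2  2  2  3  3  0  0  0  1  1  1  2  2  2
Heap A: G(19) = 2.
Heap B: G(11) = 0.
Combined Grundy value = 2 ⊕ 0 = 2.

2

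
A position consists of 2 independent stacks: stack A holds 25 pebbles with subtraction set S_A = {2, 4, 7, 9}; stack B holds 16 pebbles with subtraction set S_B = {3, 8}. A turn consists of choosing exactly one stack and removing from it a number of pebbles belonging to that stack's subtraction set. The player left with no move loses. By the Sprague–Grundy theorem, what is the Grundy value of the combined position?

0

Stack A, S = {2, 4, 7, 9}:
n :  0  1  2  3  4  5  6  7  8  9 10 11 12 13 14 15 16 17 18 19 20 21 22 23 24 25
G :  0  0  1  1  2  2  0  3  1  4  2  0  0  1  1  2  2  0  3  1  4  2  0  0  1  1
G_A(25) = 1.
Stack B, S = {3, 8}:
G(0) = 0
G(1) = mex{} = 0
G(2) = mex{} = 0
G(3) = mex{0} = 1
G(4) = mex{0} = 1
G(5) = mex{0} = 1
G(6) = mex{1} = 0
G(7) = mex{1} = 0
G(8) = mex{1,0} = 2
G(9) = mex{0,0} = 1
G(10) = mex{0,0} = 1
G(11) = mex{2,1} = 0
G(12) = mex{1,1} = 0
G(13) = mex{1,1} = 0
G(14) = mex{0,0} = 1
G(15) = mex{0,0} = 1
G(16) = mex{0,2} = 1
G_B(16) = 1.
Combined Grundy value = 1 ⊕ 1 = 0.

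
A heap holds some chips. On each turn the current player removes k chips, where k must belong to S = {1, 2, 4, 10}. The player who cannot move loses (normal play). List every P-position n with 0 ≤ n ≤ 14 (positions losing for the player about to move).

G(0) = 0
G(1) = mex{0} = 1
G(2) = mex{1,0} = 2
G(3) = mex{2,1} = 0
G(4) = mex{0,2,0} = 1
G(5) = mex{1,0,1} = 2
G(6) = mex{2,1,2} = 0
G(7) = mex{0,2,0} = 1
G(8) = mex{1,0,1} = 2
G(9) = mex{2,1,2} = 0
G(10) = mex{0,2,0,0} = 1
G(11) = mex{1,0,1,1} = 2
G(12) = mex{2,1,2,2} = 0
G(13) = mex{0,2,0,0} = 1
G(14) = mex{1,0,1,1} = 2
P-positions are exactly the n with G(n) = 0.

0, 3, 6, 9, 12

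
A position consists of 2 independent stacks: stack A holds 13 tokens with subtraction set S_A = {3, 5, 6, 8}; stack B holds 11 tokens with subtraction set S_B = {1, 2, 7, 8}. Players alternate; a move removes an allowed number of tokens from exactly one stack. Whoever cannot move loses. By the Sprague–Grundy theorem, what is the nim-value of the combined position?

Stack A, S = {3, 5, 6, 8}:
G(0) = 0
G(1) = mex{} = 0
G(2) = mex{} = 0
G(3) = mex{0} = 1
G(4) = mex{0} = 1
G(5) = mex{0,0} = 1
G(6) = mex{1,0,0} = 2
G(7) = mex{1,0,0} = 2
G(8) = mex{1,1,0,0} = 2
G(9) = mex{2,1,1,0} = 3
G(10) = mex{2,1,1,0} = 3
G(11) = mex{2,2,1,1} = 0
G(12) = mex{3,2,2,1} = 0
G(13) = mex{3,2,2,1} = 0
G_A(13) = 0.
Stack B, S = {1, 2, 7, 8}:
n :  0  1  2  3  4  5  6  7  8  9 10 11
G :  0  1  2  0  1  2  0  1  2  0  1  2
G_B(11) = 2.
Combined Grundy value = 0 ⊕ 2 = 2.

2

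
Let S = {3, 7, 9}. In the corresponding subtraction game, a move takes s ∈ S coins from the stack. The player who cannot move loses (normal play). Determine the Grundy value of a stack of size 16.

G(0) = 0
G(1) = mex{} = 0
G(2) = mex{} = 0
G(3) = mex{0} = 1
G(4) = mex{0} = 1
G(5) = mex{0} = 1
G(6) = mex{1} = 0
G(7) = mex{1,0} = 2
G(8) = mex{1,0} = 2
G(9) = mex{0,0,0} = 1
G(10) = mex{2,1,0} = 3
G(11) = mex{2,1,0} = 3
G(12) = mex{1,1,1} = 0
G(13) = mex{3,0,1} = 2
G(14) = mex{3,2,1} = 0
G(15) = mex{0,2,0} = 1
G(16) = mex{2,1,2} = 0

0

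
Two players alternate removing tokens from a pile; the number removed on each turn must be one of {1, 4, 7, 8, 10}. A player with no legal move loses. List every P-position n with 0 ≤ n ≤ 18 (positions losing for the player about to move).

0, 2, 5, 11, 14, 16

G(0) = 0
G(1) = mex{0} = 1
G(2) = mex{1} = 0
G(3) = mex{0} = 1
G(4) = mex{1,0} = 2
G(5) = mex{2,1} = 0
G(6) = mex{0,0} = 1
G(7) = mex{1,1,0} = 2
G(8) = mex{2,2,1,0} = 3
G(9) = mex{3,0,0,1} = 2
G(10) = mex{2,1,1,0,0} = 3
G(11) = mex{3,2,2,1,1} = 0
G(12) = mex{0,3,0,2,0} = 1
G(13) = mex{1,2,1,0,1} = 3
G(14) = mex{3,3,2,1,2} = 0
G(15) = mex{0,0,3,2,0} = 1
G(16) = mex{1,1,2,3,1} = 0
G(17) = mex{0,3,3,2,2} = 1
G(18) = mex{1,0,0,3,3} = 2
P-positions are exactly the n with G(n) = 0.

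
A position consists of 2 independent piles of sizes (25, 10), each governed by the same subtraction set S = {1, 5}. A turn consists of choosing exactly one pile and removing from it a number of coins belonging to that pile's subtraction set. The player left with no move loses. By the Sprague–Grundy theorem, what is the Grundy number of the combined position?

All piles use S = {1, 5}:
G(0) = 0
G(1) = mex{0} = 1
G(2) = mex{1} = 0
G(3) = mex{0} = 1
G(4) = mex{1} = 0
G(5) = mex{0,0} = 1
G(6) = mex{1,1} = 0
G(7) = mex{0,0} = 1
G(8) = mex{1,1} = 0
G(9) = mex{0,0} = 1
G(10) = mex{1,1} = 0
G(11) = mex{0,0} = 1
G(12) = mex{1,1} = 0
G(13) = mex{0,0} = 1
G(14) = mex{1,1} = 0
G(15) = mex{0,0} = 1
G(16) = mex{1,1} = 0
G(17) = mex{0,0} = 1
G(18) = mex{1,1} = 0
G(19) = mex{0,0} = 1
G(20) = mex{1,1} = 0
G(21) = mex{0,0} = 1
G(22) = mex{1,1} = 0
G(23) = mex{0,0} = 1
G(24) = mex{1,1} = 0
G(25) = mex{0,0} = 1
Pile A: G(25) = 1.
Pile B: G(10) = 0.
Combined Grundy value = 1 ⊕ 0 = 1.

1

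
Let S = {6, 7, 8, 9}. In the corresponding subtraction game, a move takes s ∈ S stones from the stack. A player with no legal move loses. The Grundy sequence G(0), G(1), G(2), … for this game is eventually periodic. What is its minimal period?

15

n :  0  1  2  3  4  5  6  7  8  9 10 11 12 13 14 15 16 17 18 19 20 21 22 23 24 25 26 27 28 29 30 31
G :  0  0  0  0  0  0  1  1  1  1  1  1  2  2  2  0  0  0  0  0  0  1  1  1  1  1  1  2  2  2  0  0
G(n+15) = G(n) holds for n = 0,…,8 (a full window of length max(S) = 9), so the sequence is purely periodic with period 15.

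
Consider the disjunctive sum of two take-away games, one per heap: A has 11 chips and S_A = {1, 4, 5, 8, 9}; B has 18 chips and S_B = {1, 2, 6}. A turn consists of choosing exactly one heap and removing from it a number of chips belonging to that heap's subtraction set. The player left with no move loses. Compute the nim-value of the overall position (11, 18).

4

Heap A, S = {1, 4, 5, 8, 9}:
G(0) = 0
G(1) = mex{0} = 1
G(2) = mex{1} = 0
G(3) = mex{0} = 1
G(4) = mex{1,0} = 2
G(5) = mex{2,1,0} = 3
G(6) = mex{3,0,1} = 2
G(7) = mex{2,1,0} = 3
G(8) = mex{3,2,1,0} = 4
G(9) = mex{4,3,2,1,0} = 5
G(10) = mex{5,2,3,0,1} = 4
G(11) = mex{4,3,2,1,0} = 5
G_A(11) = 5.
Heap B, S = {1, 2, 6}:
G(0) = 0
G(1) = mex{0} = 1
G(2) = mex{1,0} = 2
G(3) = mex{2,1} = 0
G(4) = mex{0,2} = 1
G(5) = mex{1,0} = 2
G(6) = mex{2,1,0} = 3
G(7) = mex{3,2,1} = 0
G(8) = mex{0,3,2} = 1
G(9) = mex{1,0,0} = 2
G(10) = mex{2,1,1} = 0
G(11) = mex{0,2,2} = 1
G(12) = mex{1,0,3} = 2
G(13) = mex{2,1,0} = 3
G(14) = mex{3,2,1} = 0
G(15) = mex{0,3,2} = 1
G(16) = mex{1,0,0} = 2
G(17) = mex{2,1,1} = 0
G(18) = mex{0,2,2} = 1
G_B(18) = 1.
Combined Grundy value = 5 ⊕ 1 = 4.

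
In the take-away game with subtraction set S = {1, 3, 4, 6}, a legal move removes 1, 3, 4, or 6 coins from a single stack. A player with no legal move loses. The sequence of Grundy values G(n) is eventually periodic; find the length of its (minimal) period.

n :  0  1  2  3  4  5  6  7  8  9 10 11 12 13 14 15
G :  0  1  0  1  2  3  2  0  1  0  1  2  3  2  0  1
G(n+7) = G(n) holds for n = 0,…,5 (a full window of length max(S) = 6), so the sequence is purely periodic with period 7.

7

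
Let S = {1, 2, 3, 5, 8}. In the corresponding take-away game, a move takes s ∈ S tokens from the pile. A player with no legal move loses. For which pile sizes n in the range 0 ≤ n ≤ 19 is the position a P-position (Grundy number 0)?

0, 4, 10, 14

G(0) = 0
G(1) = mex{0} = 1
G(2) = mex{1,0} = 2
G(3) = mex{2,1,0} = 3
G(4) = mex{3,2,1} = 0
G(5) = mex{0,3,2,0} = 1
G(6) = mex{1,0,3,1} = 2
G(7) = mex{2,1,0,2} = 3
G(8) = mex{3,2,1,3,0} = 4
G(9) = mex{4,3,2,0,1} = 5
G(10) = mex{5,4,3,1,2} = 0
G(11) = mex{0,5,4,2,3} = 1
G(12) = mex{1,0,5,3,0} = 2
G(13) = mex{2,1,0,4,1} = 3
G(14) = mex{3,2,1,5,2} = 0
G(15) = mex{0,3,2,0,3} = 1
G(16) = mex{1,0,3,1,4} = 2
G(17) = mex{2,1,0,2,5} = 3
G(18) = mex{3,2,1,3,0} = 4
G(19) = mex{4,3,2,0,1} = 5
P-positions are exactly the n with G(n) = 0.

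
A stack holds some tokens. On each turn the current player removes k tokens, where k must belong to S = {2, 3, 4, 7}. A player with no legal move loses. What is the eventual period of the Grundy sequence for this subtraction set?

11

n :  0  1  2  3  4  5  6  7  8  9 10 11 12 13 14 15 16 17 18 19 20 21 22 23
G :  0  0  1  1  2  2  0  3  1  4  2  0  0  1  1  2  2  0  3  1  4  2  0  0
G(n+11) = G(n) holds for n = 0,…,6 (a full window of length max(S) = 7), so the sequence is purely periodic with period 11.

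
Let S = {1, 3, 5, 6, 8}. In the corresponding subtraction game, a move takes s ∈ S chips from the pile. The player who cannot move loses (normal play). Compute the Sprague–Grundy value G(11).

0

n :  0  1  2  3  4  5  6  7  8  9 10 11
G :  0  1  0  1  0  1  2  3  2  3  2  0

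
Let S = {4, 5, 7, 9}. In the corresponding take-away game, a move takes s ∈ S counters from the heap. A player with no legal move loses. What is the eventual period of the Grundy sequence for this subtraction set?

13

n :  0  1  2  3  4  5  6  7  8  9 10 11 12 13 14 15 16 17 18 19 20 21 22 23 24 25 26 27
G :  0  0  0  0  1  1  1  1  2  2  2  2  3  0  0  0  0  1  1  1  1  2  2  2  2  3  0  0
G(n+13) = G(n) holds for n = 0,…,8 (a full window of length max(S) = 9), so the sequence is purely periodic with period 13.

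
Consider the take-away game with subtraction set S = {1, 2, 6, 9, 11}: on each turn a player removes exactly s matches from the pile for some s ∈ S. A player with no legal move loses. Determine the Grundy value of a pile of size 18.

3

n :  0  1  2  3  4  5  6  7  8  9 10 11 12 13 14 15 16 17 18
G :  0  1  2  0  1  2  3  0  1  2  0  1  2  3  4  0  1  2  3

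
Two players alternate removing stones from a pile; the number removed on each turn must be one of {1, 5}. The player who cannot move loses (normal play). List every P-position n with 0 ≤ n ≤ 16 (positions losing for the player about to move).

0, 2, 4, 6, 8, 10, 12, 14, 16

n :  0  1  2  3  4  5  6  7  8  9 10 11 12 13 14 15 16
G :  0  1  0  1  0  1  0  1  0  1  0  1  0  1  0  1  0
P-positions are exactly the n with G(n) = 0.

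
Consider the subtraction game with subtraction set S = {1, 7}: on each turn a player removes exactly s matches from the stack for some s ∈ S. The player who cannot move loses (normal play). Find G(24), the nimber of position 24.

G(0) = 0
G(1) = mex{0} = 1
G(2) = mex{1} = 0
G(3) = mex{0} = 1
G(4) = mex{1} = 0
G(5) = mex{0} = 1
G(6) = mex{1} = 0
G(7) = mex{0,0} = 1
G(8) = mex{1,1} = 0
G(9) = mex{0,0} = 1
G(10) = mex{1,1} = 0
G(11) = mex{0,0} = 1
G(12) = mex{1,1} = 0
G(13) = mex{0,0} = 1
G(14) = mex{1,1} = 0
G(15) = mex{0,0} = 1
G(16) = mex{1,1} = 0
G(17) = mex{0,0} = 1
G(18) = mex{1,1} = 0
G(19) = mex{0,0} = 1
G(20) = mex{1,1} = 0
G(21) = mex{0,0} = 1
G(22) = mex{1,1} = 0
G(23) = mex{0,0} = 1
G(24) = mex{1,1} = 0

0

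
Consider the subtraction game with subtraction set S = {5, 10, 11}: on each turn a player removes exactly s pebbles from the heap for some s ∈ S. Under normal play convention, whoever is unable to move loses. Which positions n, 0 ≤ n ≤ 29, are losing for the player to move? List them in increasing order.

0, 1, 2, 3, 4, 16, 17, 18, 19, 20

G(0) = 0
G(1) = mex{} = 0
G(2) = mex{} = 0
G(3) = mex{} = 0
G(4) = mex{} = 0
G(5) = mex{0} = 1
G(6) = mex{0} = 1
G(7) = mex{0} = 1
G(8) = mex{0} = 1
G(9) = mex{0} = 1
G(10) = mex{1,0} = 2
G(11) = mex{1,0,0} = 2
G(12) = mex{1,0,0} = 2
G(13) = mex{1,0,0} = 2
G(14) = mex{1,0,0} = 2
G(15) = mex{2,1,0} = 3
G(16) = mex{2,1,1} = 0
G(17) = mex{2,1,1} = 0
G(18) = mex{2,1,1} = 0
G(19) = mex{2,1,1} = 0
G(20) = mex{3,2,1} = 0
G(21) = mex{0,2,2} = 1
G(22) = mex{0,2,2} = 1
G(23) = mex{0,2,2} = 1
G(24) = mex{0,2,2} = 1
G(25) = mex{0,3,2} = 1
G(26) = mex{1,0,3} = 2
G(27) = mex{1,0,0} = 2
G(28) = mex{1,0,0} = 2
G(29) = mex{1,0,0} = 2
P-positions are exactly the n with G(n) = 0.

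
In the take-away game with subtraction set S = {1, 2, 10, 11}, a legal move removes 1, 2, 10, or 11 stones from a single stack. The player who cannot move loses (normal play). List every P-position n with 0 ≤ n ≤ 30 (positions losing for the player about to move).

G(0) = 0
G(1) = mex{0} = 1
G(2) = mex{1,0} = 2
G(3) = mex{2,1} = 0
G(4) = mex{0,2} = 1
G(5) = mex{1,0} = 2
G(6) = mex{2,1} = 0
G(7) = mex{0,2} = 1
G(8) = mex{1,0} = 2
G(9) = mex{2,1} = 0
G(10) = mex{0,2,0} = 1
G(11) = mex{1,0,1,0} = 2
G(12) = mex{2,1,2,1} = 0
G(13) = mex{0,2,0,2} = 1
G(14) = mex{1,0,1,0} = 2
G(15) = mex{2,1,2,1} = 0
G(16) = mex{0,2,0,2} = 1
G(17) = mex{1,0,1,0} = 2
G(18) = mex{2,1,2,1} = 0
G(19) = mex{0,2,0,2} = 1
G(20) = mex{1,0,1,0} = 2
G(21) = mex{2,1,2,1} = 0
G(22) = mex{0,2,0,2} = 1
G(23) = mex{1,0,1,0} = 2
G(24) = mex{2,1,2,1} = 0
G(25) = mex{0,2,0,2} = 1
G(26) = mex{1,0,1,0} = 2
G(27) = mex{2,1,2,1} = 0
G(28) = mex{0,2,0,2} = 1
G(29) = mex{1,0,1,0} = 2
G(30) = mex{2,1,2,1} = 0
P-positions are exactly the n with G(n) = 0.

0, 3, 6, 9, 12, 15, 18, 21, 24, 27, 30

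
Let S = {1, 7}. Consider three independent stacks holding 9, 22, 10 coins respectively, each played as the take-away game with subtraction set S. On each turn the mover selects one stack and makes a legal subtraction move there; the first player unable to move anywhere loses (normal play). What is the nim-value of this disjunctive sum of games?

1

All stacks use S = {1, 7}:
G(0) = 0
G(1) = mex{0} = 1
G(2) = mex{1} = 0
G(3) = mex{0} = 1
G(4) = mex{1} = 0
G(5) = mex{0} = 1
G(6) = mex{1} = 0
G(7) = mex{0,0} = 1
G(8) = mex{1,1} = 0
G(9) = mex{0,0} = 1
G(10) = mex{1,1} = 0
G(11) = mex{0,0} = 1
G(12) = mex{1,1} = 0
G(13) = mex{0,0} = 1
G(14) = mex{1,1} = 0
G(15) = mex{0,0} = 1
G(16) = mex{1,1} = 0
G(17) = mex{0,0} = 1
G(18) = mex{1,1} = 0
G(19) = mex{0,0} = 1
G(20) = mex{1,1} = 0
G(21) = mex{0,0} = 1
G(22) = mex{1,1} = 0
Stack A: G(9) = 1.
Stack B: G(22) = 0.
Stack C: G(10) = 0.
Combined Grundy value = 1 ⊕ 0 ⊕ 0 = 1.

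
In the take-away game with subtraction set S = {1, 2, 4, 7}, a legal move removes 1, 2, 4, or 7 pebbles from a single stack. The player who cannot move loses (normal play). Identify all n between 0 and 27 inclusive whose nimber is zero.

n :  0  1  2  3  4  5  6  7  8  9 10 11 12 13 14 15 16 17 18 19 20 21 22 23 24 25 26 27
G :  0  1  2  0  1  2  0  1  2  0  1  2  0  1  2  0  1  2  0  1  2  0  1  2  0  1  2  0
P-positions are exactly the n with G(n) = 0.

0, 3, 6, 9, 12, 15, 18, 21, 24, 27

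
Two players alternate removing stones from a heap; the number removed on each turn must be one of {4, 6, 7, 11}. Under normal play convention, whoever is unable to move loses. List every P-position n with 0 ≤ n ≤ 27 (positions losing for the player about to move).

n :  0  1  2  3  4  5  6  7  8  9 10 11 12 13 14 15 16 17 18 19 20 21 22 23 24 25 26 27
G :  0  0  0  0  1  1  1  1  2  2  2  2  3  3  3  0  0  0  0  1  1  1  1  2  2  2  2  3
P-positions are exactly the n with G(n) = 0.

0, 1, 2, 3, 15, 16, 17, 18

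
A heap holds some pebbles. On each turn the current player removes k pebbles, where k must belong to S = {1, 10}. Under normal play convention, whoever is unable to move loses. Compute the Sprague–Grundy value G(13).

G(0) = 0
G(1) = mex{0} = 1
G(2) = mex{1} = 0
G(3) = mex{0} = 1
G(4) = mex{1} = 0
G(5) = mex{0} = 1
G(6) = mex{1} = 0
G(7) = mex{0} = 1
G(8) = mex{1} = 0
G(9) = mex{0} = 1
G(10) = mex{1,0} = 2
G(11) = mex{2,1} = 0
G(12) = mex{0,0} = 1
G(13) = mex{1,1} = 0

0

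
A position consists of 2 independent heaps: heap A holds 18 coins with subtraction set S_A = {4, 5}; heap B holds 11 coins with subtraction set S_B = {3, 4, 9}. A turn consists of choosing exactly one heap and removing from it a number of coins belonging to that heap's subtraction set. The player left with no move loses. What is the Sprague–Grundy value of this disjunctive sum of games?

Heap A, S = {4, 5}:
n :  0  1  2  3  4  5  6  7  8  9 10 11 12 13 14 15 16 17 18
G :  0  0  0  0  1  1  1  1  2  0  0  0  0  1  1  1  1  2  0
G_A(18) = 0.
Heap B, S = {3, 4, 9}:
n :  0  1  2  3  4  5  6  7  8  9 10 11
G :  0  0  0  1  1  1  2  0  0  3  1  1
G_B(11) = 1.
Combined Grundy value = 0 ⊕ 1 = 1.

1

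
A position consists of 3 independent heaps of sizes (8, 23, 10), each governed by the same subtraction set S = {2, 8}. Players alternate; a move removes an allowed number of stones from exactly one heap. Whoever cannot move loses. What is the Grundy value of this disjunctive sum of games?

3

All heaps use S = {2, 8}:
G(0) = 0
G(1) = mex{} = 0
G(2) = mex{0} = 1
G(3) = mex{0} = 1
G(4) = mex{1} = 0
G(5) = mex{1} = 0
G(6) = mex{0} = 1
G(7) = mex{0} = 1
G(8) = mex{1,0} = 2
G(9) = mex{1,0} = 2
G(10) = mex{2,1} = 0
G(11) = mex{2,1} = 0
G(12) = mex{0,0} = 1
G(13) = mex{0,0} = 1
G(14) = mex{1,1} = 0
G(15) = mex{1,1} = 0
G(16) = mex{0,2} = 1
G(17) = mex{0,2} = 1
G(18) = mex{1,0} = 2
G(19) = mex{1,0} = 2
G(20) = mex{2,1} = 0
G(21) = mex{2,1} = 0
G(22) = mex{0,0} = 1
G(23) = mex{0,0} = 1
Heap A: G(8) = 2.
Heap B: G(23) = 1.
Heap C: G(10) = 0.
Combined Grundy value = 2 ⊕ 1 ⊕ 0 = 3.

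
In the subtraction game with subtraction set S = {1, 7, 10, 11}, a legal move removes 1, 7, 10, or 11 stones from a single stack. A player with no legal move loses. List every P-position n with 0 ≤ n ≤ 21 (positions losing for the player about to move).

G(0) = 0
G(1) = mex{0} = 1
G(2) = mex{1} = 0
G(3) = mex{0} = 1
G(4) = mex{1} = 0
G(5) = mex{0} = 1
G(6) = mex{1} = 0
G(7) = mex{0,0} = 1
G(8) = mex{1,1} = 0
G(9) = mex{0,0} = 1
G(10) = mex{1,1,0} = 2
G(11) = mex{2,0,1,0} = 3
G(12) = mex{3,1,0,1} = 2
G(13) = mex{2,0,1,0} = 3
G(14) = mex{3,1,0,1} = 2
G(15) = mex{2,0,1,0} = 3
G(16) = mex{3,1,0,1} = 2
G(17) = mex{2,2,1,0} = 3
G(18) = mex{3,3,0,1} = 2
G(19) = mex{2,2,1,0} = 3
G(20) = mex{3,3,2,1} = 0
G(21) = mex{0,2,3,2} = 1
P-positions are exactly the n with G(n) = 0.

0, 2, 4, 6, 8, 20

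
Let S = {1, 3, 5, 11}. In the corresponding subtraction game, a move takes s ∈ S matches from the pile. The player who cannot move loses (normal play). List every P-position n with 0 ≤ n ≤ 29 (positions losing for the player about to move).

G(0) = 0
G(1) = mex{0} = 1
G(2) = mex{1} = 0
G(3) = mex{0,0} = 1
G(4) = mex{1,1} = 0
G(5) = mex{0,0,0} = 1
G(6) = mex{1,1,1} = 0
G(7) = mex{0,0,0} = 1
G(8) = mex{1,1,1} = 0
G(9) = mex{0,0,0} = 1
G(10) = mex{1,1,1} = 0
G(11) = mex{0,0,0,0} = 1
G(12) = mex{1,1,1,1} = 0
G(13) = mex{0,0,0,0} = 1
G(14) = mex{1,1,1,1} = 0
G(15) = mex{0,0,0,0} = 1
G(16) = mex{1,1,1,1} = 0
G(17) = mex{0,0,0,0} = 1
G(18) = mex{1,1,1,1} = 0
G(19) = mex{0,0,0,0} = 1
G(20) = mex{1,1,1,1} = 0
G(21) = mex{0,0,0,0} = 1
G(22) = mex{1,1,1,1} = 0
G(23) = mex{0,0,0,0} = 1
G(24) = mex{1,1,1,1} = 0
G(25) = mex{0,0,0,0} = 1
G(26) = mex{1,1,1,1} = 0
G(27) = mex{0,0,0,0} = 1
G(28) = mex{1,1,1,1} = 0
G(29) = mex{0,0,0,0} = 1
P-positions are exactly the n with G(n) = 0.

0, 2, 4, 6, 8, 10, 12, 14, 16, 18, 20, 22, 24, 26, 28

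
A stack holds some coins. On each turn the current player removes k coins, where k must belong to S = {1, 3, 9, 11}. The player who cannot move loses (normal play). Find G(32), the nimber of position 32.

n :  0  1  2  3  4  5  6  7  8  9 10 11 12 13 14 15 16 17 18 19 20 21 22 23 24 25 26 27 28 29 30 31 32
G :  0  1  0  1  0  1  0  1  0  1  0  1  0  1  0  1  0  1  0  1  0  1  0  1  0  1  0  1  0  1  0  1  0

0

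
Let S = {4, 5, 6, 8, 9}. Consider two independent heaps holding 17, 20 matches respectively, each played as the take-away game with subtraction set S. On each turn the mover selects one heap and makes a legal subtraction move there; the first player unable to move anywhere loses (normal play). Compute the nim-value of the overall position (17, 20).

0

All heaps use S = {4, 5, 6, 8, 9}:
n :  0  1  2  3  4  5  6  7  8  9 10 11 12 13 14 15 16 17 18 19 20
G :  0  0  0  0  1  1  1  1  2  2  2  2  3  0  0  0  0  1  1  1  1
Heap A: G(17) = 1.
Heap B: G(20) = 1.
Combined Grundy value = 1 ⊕ 1 = 0.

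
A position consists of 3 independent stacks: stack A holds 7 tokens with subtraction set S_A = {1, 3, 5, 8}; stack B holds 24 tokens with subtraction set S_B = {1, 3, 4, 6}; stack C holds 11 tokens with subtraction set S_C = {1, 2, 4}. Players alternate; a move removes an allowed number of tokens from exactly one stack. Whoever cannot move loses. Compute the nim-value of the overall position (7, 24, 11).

2

Stack A, S = {1, 3, 5, 8}:
n : 0 1 2 3 4 5 6 7
G : 0 1 0 1 0 1 0 1
G_A(7) = 1.
Stack B, S = {1, 3, 4, 6}:
n :  0  1  2  3  4  5  6  7  8  9 10 11 12 13 14 15 16 17 18 19 20 21 22 23 24
G :  0  1  0  1  2  3  2  0  1  0  1  2  3  2  0  1  0  1  2  3  2  0  1  0  1
G_B(24) = 1.
Stack C, S = {1, 2, 4}:
G(0) = 0
G(1) = mex{0} = 1
G(2) = mex{1,0} = 2
G(3) = mex{2,1} = 0
G(4) = mex{0,2,0} = 1
G(5) = mex{1,0,1} = 2
G(6) = mex{2,1,2} = 0
G(7) = mex{0,2,0} = 1
G(8) = mex{1,0,1} = 2
G(9) = mex{2,1,2} = 0
G(10) = mex{0,2,0} = 1
G(11) = mex{1,0,1} = 2
G_C(11) = 2.
Combined Grundy value = 1 ⊕ 1 ⊕ 2 = 2.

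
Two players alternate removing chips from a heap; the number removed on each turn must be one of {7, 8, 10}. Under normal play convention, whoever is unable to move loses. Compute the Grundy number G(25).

G(0) = 0
G(1) = mex{} = 0
G(2) = mex{} = 0
G(3) = mex{} = 0
G(4) = mex{} = 0
G(5) = mex{} = 0
G(6) = mex{} = 0
G(7) = mex{0} = 1
G(8) = mex{0,0} = 1
G(9) = mex{0,0} = 1
G(10) = mex{0,0,0} = 1
G(11) = mex{0,0,0} = 1
G(12) = mex{0,0,0} = 1
G(13) = mex{0,0,0} = 1
G(14) = mex{1,0,0} = 2
G(15) = mex{1,1,0} = 2
G(16) = mex{1,1,0} = 2
G(17) = mex{1,1,1} = 0
G(18) = mex{1,1,1} = 0
G(19) = mex{1,1,1} = 0
G(20) = mex{1,1,1} = 0
G(21) = mex{2,1,1} = 0
G(22) = mex{2,2,1} = 0
G(23) = mex{2,2,1} = 0
G(24) = mex{0,2,2} = 1
G(25) = mex{0,0,2} = 1

1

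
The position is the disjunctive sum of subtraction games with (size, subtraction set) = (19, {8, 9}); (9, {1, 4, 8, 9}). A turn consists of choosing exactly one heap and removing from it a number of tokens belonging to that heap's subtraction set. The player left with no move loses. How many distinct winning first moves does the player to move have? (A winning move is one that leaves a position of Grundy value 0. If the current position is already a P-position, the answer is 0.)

Heap A, S = {8, 9}:
G(0) = 0
G(1) = mex{} = 0
G(2) = mex{} = 0
G(3) = mex{} = 0
G(4) = mex{} = 0
G(5) = mex{} = 0
G(6) = mex{} = 0
G(7) = mex{} = 0
G(8) = mex{0} = 1
G(9) = mex{0,0} = 1
G(10) = mex{0,0} = 1
G(11) = mex{0,0} = 1
G(12) = mex{0,0} = 1
G(13) = mex{0,0} = 1
G(14) = mex{0,0} = 1
G(15) = mex{0,0} = 1
G(16) = mex{1,0} = 2
G(17) = mex{1,1} = 0
G(18) = mex{1,1} = 0
G(19) = mex{1,1} = 0
G_A(19) = 0.
Heap B, S = {1, 4, 8, 9}:
G(0) = 0
G(1) = mex{0} = 1
G(2) = mex{1} = 0
G(3) = mex{0} = 1
G(4) = mex{1,0} = 2
G(5) = mex{2,1} = 0
G(6) = mex{0,0} = 1
G(7) = mex{1,1} = 0
G(8) = mex{0,2,0} = 1
G(9) = mex{1,0,1,0} = 2
G_B(9) = 2.
Combined Grundy value = 0 ⊕ 2 = 2.
A winning move leaves total XOR = 0, i.e. changes one component's Grundy value g to g ⊕ X where X is the current total.
Heap A: need g' = 0⊕2 = 2. Options: 19−8→G=1, 19−9→G=1. Hits: 0.
Heap B: need g' = 2⊕2 = 0. Options: 9−1→G=1, 9−4→G=0, 9−8→G=1, 9−9→G=0. Hits: 2.

2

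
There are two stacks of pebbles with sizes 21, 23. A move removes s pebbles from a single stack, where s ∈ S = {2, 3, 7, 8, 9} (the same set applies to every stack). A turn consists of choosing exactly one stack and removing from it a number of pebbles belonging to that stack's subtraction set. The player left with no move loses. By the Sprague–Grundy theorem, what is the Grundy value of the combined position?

All stacks use S = {2, 3, 7, 8, 9}:
G(0) = 0
G(1) = mex{} = 0
G(2) = mex{0} = 1
G(3) = mex{0,0} = 1
G(4) = mex{1,0} = 2
G(5) = mex{1,1} = 0
G(6) = mex{2,1} = 0
G(7) = mex{0,2,0} = 1
G(8) = mex{0,0,0,0} = 1
G(9) = mex{1,0,1,0,0} = 2
G(10) = mex{1,1,1,1,0} = 2
G(11) = mex{2,1,2,1,1} = 0
G(12) = mex{2,2,0,2,1} = 3
G(13) = mex{0,2,0,0,2} = 1
G(14) = mex{3,0,1,0,0} = 2
G(15) = mex{1,3,1,1,0} = 2
G(16) = mex{2,1,2,1,1} = 0
G(17) = mex{2,2,2,2,1} = 0
G(18) = mex{0,2,0,2,2} = 1
G(19) = mex{0,0,3,0,2} = 1
G(20) = mex{1,0,1,3,0} = 2
G(21) = mex{1,1,2,1,3} = 0
G(22) = mex{2,1,2,2,1} = 0
G(23) = mex{0,2,0,2,2} = 1
Stack A: G(21) = 0.
Stack B: G(23) = 1.
Combined Grundy value = 0 ⊕ 1 = 1.

1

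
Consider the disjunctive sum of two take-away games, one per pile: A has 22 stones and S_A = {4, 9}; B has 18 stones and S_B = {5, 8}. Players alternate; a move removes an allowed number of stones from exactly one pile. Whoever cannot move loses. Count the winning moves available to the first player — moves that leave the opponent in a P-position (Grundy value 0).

Pile A, S = {4, 9}:
G(0) = 0
G(1) = mex{} = 0
G(2) = mex{} = 0
G(3) = mex{} = 0
G(4) = mex{0} = 1
G(5) = mex{0} = 1
G(6) = mex{0} = 1
G(7) = mex{0} = 1
G(8) = mex{1} = 0
G(9) = mex{1,0} = 2
G(10) = mex{1,0} = 2
G(11) = mex{1,0} = 2
G(12) = mex{0,0} = 1
G(13) = mex{2,1} = 0
G(14) = mex{2,1} = 0
G(15) = mex{2,1} = 0
G(16) = mex{1,1} = 0
G(17) = mex{0,0} = 1
G(18) = mex{0,2} = 1
G(19) = mex{0,2} = 1
G(20) = mex{0,2} = 1
G(21) = mex{1,1} = 0
G(22) = mex{1,0} = 2
G_A(22) = 2.
Pile B, S = {5, 8}:
G(0) = 0
G(1) = mex{} = 0
G(2) = mex{} = 0
G(3) = mex{} = 0
G(4) = mex{} = 0
G(5) = mex{0} = 1
G(6) = mex{0} = 1
G(7) = mex{0} = 1
G(8) = mex{0,0} = 1
G(9) = mex{0,0} = 1
G(10) = mex{1,0} = 2
G(11) = mex{1,0} = 2
G(12) = mex{1,0} = 2
G(13) = mex{1,1} = 0
G(14) = mex{1,1} = 0
G(15) = mex{2,1} = 0
G(16) = mex{2,1} = 0
G(17) = mex{2,1} = 0
G(18) = mex{0,2} = 1
G_B(18) = 1.
Combined Grundy value = 2 ⊕ 1 = 3.
A winning move leaves total XOR = 0, i.e. changes one component's Grundy value g to g ⊕ X where X is the current total.
Pile A: need g' = 2⊕3 = 1. Options: 22−4→G=1, 22−9→G=0. Hits: 1.
Pile B: need g' = 1⊕3 = 2. Options: 18−5→G=0, 18−8→G=2. Hits: 1.

2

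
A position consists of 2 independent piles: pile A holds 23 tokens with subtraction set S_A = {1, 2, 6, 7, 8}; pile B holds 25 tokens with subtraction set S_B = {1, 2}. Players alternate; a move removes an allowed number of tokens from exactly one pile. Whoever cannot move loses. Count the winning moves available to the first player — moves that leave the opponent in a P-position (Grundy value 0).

1

Pile A, S = {1, 2, 6, 7, 8}:
G(0) = 0
G(1) = mex{0} = 1
G(2) = mex{1,0} = 2
G(3) = mex{2,1} = 0
G(4) = mex{0,2} = 1
G(5) = mex{1,0} = 2
G(6) = mex{2,1,0} = 3
G(7) = mex{3,2,1,0} = 4
G(8) = mex{4,3,2,1,0} = 5
G(9) = mex{5,4,0,2,1} = 3
G(10) = mex{3,5,1,0,2} = 4
G(11) = mex{4,3,2,1,0} = 5
G(12) = mex{5,4,3,2,1} = 0
G(13) = mex{0,5,4,3,2} = 1
G(14) = mex{1,0,5,4,3} = 2
G(15) = mex{2,1,3,5,4} = 0
G(16) = mex{0,2,4,3,5} = 1
G(17) = mex{1,0,5,4,3} = 2
G(18) = mex{2,1,0,5,4} = 3
G(19) = mex{3,2,1,0,5} = 4
G(20) = mex{4,3,2,1,0} = 5
G(21) = mex{5,4,0,2,1} = 3
G(22) = mex{3,5,1,0,2} = 4
G(23) = mex{4,3,2,1,0} = 5
G_A(23) = 5.
Pile B, S = {1, 2}:
G(0) = 0
G(1) = mex{0} = 1
G(2) = mex{1,0} = 2
G(3) = mex{2,1} = 0
G(4) = mex{0,2} = 1
G(5) = mex{1,0} = 2
G(6) = mex{2,1} = 0
G(7) = mex{0,2} = 1
G(8) = mex{1,0} = 2
G(9) = mex{2,1} = 0
G(10) = mex{0,2} = 1
G(11) = mex{1,0} = 2
G(12) = mex{2,1} = 0
G(13) = mex{0,2} = 1
G(14) = mex{1,0} = 2
G(15) = mex{2,1} = 0
G(16) = mex{0,2} = 1
G(17) = mex{1,0} = 2
G(18) = mex{2,1} = 0
G(19) = mex{0,2} = 1
G(20) = mex{1,0} = 2
G(21) = mex{2,1} = 0
G(22) = mex{0,2} = 1
G(23) = mex{1,0} = 2
G(24) = mex{2,1} = 0
G(25) = mex{0,2} = 1
G_B(25) = 1.
Combined Grundy value = 5 ⊕ 1 = 4.
A winning move leaves total XOR = 0, i.e. changes one component's Grundy value g to g ⊕ X where X is the current total.
Pile A: need g' = 5⊕4 = 1. Options: 23−1→G=4, 23−2→G=3, 23−6→G=2, 23−7→G=1, 23−8→G=0. Hits: 1.
Pile B: need g' = 1⊕4 = 5. Options: 25−1→G=0, 25−2→G=2. Hits: 0.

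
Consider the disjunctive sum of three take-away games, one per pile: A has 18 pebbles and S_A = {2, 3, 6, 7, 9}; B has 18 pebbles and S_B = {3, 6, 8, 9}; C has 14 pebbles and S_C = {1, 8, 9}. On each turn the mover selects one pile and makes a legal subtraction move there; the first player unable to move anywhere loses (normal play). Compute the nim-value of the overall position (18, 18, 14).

0

Pile A, S = {2, 3, 6, 7, 9}:
n :  0  1  2  3  4  5  6  7  8  9 10 11 12 13 14 15 16 17 18
G :  0  0  1  1  2  0  3  1  2  2  3  3  4  0  5  1  4  0  0
G_A(18) = 0.
Pile B, S = {3, 6, 8, 9}:
n :  0  1  2  3  4  5  6  7  8  9 10 11 12 13 14 15 16 17 18
G :  0  0  0  1  1  1  2  2  2  3  3  3  0  0  0  1  1  1  2
G_B(18) = 2.
Pile C, S = {1, 8, 9}:
n :  0  1  2  3  4  5  6  7  8  9 10 11 12 13 14
G :  0  1  0  1  0  1  0  1  2  3  2  3  2  3  2
G_C(14) = 2.
Combined Grundy value = 0 ⊕ 2 ⊕ 2 = 0.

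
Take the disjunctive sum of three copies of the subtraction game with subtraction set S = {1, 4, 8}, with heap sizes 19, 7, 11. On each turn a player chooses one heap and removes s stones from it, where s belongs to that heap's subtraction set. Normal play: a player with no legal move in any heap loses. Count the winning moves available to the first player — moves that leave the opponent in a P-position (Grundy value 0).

2

All heaps use S = {1, 4, 8}:
n :  0  1  2  3  4  5  6  7  8  9 10 11 12 13 14 15 16 17 18 19
G :  0  1  0  1  2  0  1  0  1  2  3  2  0  1  0  1  2  0  1  0
Heap A: G(19) = 0.
Heap B: G(7) = 0.
Heap C: G(11) = 2.
Combined Grundy value = 0 ⊕ 0 ⊕ 2 = 2.
A winning move leaves total XOR = 0, i.e. changes one component's Grundy value g to g ⊕ X where X is the current total.
Heap A: need g' = 0⊕2 = 2. Options: 19−1→G=1, 19−4→G=1, 19−8→G=2. Hits: 1.
Heap B: need g' = 0⊕2 = 2. Options: 7−1→G=1, 7−4→G=1. Hits: 0.
Heap C: need g' = 2⊕2 = 0. Options: 11−1→G=3, 11−4→G=0, 11−8→G=1. Hits: 1.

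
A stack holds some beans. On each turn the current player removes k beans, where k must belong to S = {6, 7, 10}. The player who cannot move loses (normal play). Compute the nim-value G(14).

2

G(0) = 0
G(1) = mex{} = 0
G(2) = mex{} = 0
G(3) = mex{} = 0
G(4) = mex{} = 0
G(5) = mex{} = 0
G(6) = mex{0} = 1
G(7) = mex{0,0} = 1
G(8) = mex{0,0} = 1
G(9) = mex{0,0} = 1
G(10) = mex{0,0,0} = 1
G(11) = mex{0,0,0} = 1
G(12) = mex{1,0,0} = 2
G(13) = mex{1,1,0} = 2
G(14) = mex{1,1,0} = 2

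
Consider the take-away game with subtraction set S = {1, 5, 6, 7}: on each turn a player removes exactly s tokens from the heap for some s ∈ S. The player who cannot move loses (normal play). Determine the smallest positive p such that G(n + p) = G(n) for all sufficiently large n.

G(0) = 0
G(1) = mex{0} = 1
G(2) = mex{1} = 0
G(3) = mex{0} = 1
G(4) = mex{1} = 0
G(5) = mex{0,0} = 1
G(6) = mex{1,1,0} = 2
G(7) = mex{2,0,1,0} = 3
G(8) = mex{3,1,0,1} = 2
G(9) = mex{2,0,1,0} = 3
G(10) = mex{3,1,0,1} = 2
G(11) = mex{2,2,1,0} = 3
G(12) = mex{3,3,2,1} = 0
G(13) = mex{0,2,3,2} = 1
G(14) = mex{1,3,2,3} = 0
G(15) = mex{0,2,3,2} = 1
G(16) = mex{1,3,2,3} = 0
G(17) = mex{0,0,3,2} = 1
G(18) = mex{1,1,0,3} = 2
G(19) = mex{2,0,1,0} = 3
G(20) = mex{3,1,0,1} = 2
G(21) = mex{2,0,1,0} = 3
G(22) = mex{3,1,0,1} = 2
G(23) = mex{2,2,1,0} = 3
G(24) = mex{3,3,2,1} = 0
G(25) = mex{0,2,3,2} = 1
G(n+12) = G(n) holds for n = 0,…,6 (a full window of length max(S) = 7), so the sequence is purely periodic with period 12.

12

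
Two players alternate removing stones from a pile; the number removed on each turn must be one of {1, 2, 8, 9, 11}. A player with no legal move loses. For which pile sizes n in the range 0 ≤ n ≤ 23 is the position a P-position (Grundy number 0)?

G(0) = 0
G(1) = mex{0} = 1
G(2) = mex{1,0} = 2
G(3) = mex{2,1} = 0
G(4) = mex{0,2} = 1
G(5) = mex{1,0} = 2
G(6) = mex{2,1} = 0
G(7) = mex{0,2} = 1
G(8) = mex{1,0,0} = 2
G(9) = mex{2,1,1,0} = 3
G(10) = mex{3,2,2,1} = 0
G(11) = mex{0,3,0,2,0} = 1
G(12) = mex{1,0,1,0,1} = 2
G(13) = mex{2,1,2,1,2} = 0
G(14) = mex{0,2,0,2,0} = 1
G(15) = mex{1,0,1,0,1} = 2
G(16) = mex{2,1,2,1,2} = 0
G(17) = mex{0,2,3,2,0} = 1
G(18) = mex{1,0,0,3,1} = 2
G(19) = mex{2,1,1,0,2} = 3
G(20) = mex{3,2,2,1,3} = 0
G(21) = mex{0,3,0,2,0} = 1
G(22) = mex{1,0,1,0,1} = 2
G(23) = mex{2,1,2,1,2} = 0
P-positions are exactly the n with G(n) = 0.

0, 3, 6, 10, 13, 16, 20, 23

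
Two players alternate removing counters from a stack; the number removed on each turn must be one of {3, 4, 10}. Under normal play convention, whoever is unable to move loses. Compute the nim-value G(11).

1

n :  0  1  2  3  4  5  6  7  8  9 10 11
G :  0  0  0  1  1  1  2  0  0  0  1  1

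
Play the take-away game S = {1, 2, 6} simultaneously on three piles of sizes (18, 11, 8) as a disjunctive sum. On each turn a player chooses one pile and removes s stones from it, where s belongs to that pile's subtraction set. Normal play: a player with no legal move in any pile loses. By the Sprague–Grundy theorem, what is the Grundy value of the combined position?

All piles use S = {1, 2, 6}:
G(0) = 0
G(1) = mex{0} = 1
G(2) = mex{1,0} = 2
G(3) = mex{2,1} = 0
G(4) = mex{0,2} = 1
G(5) = mex{1,0} = 2
G(6) = mex{2,1,0} = 3
G(7) = mex{3,2,1} = 0
G(8) = mex{0,3,2} = 1
G(9) = mex{1,0,0} = 2
G(10) = mex{2,1,1} = 0
G(11) = mex{0,2,2} = 1
G(12) = mex{1,0,3} = 2
G(13) = mex{2,1,0} = 3
G(14) = mex{3,2,1} = 0
G(15) = mex{0,3,2} = 1
G(16) = mex{1,0,0} = 2
G(17) = mex{2,1,1} = 0
G(18) = mex{0,2,2} = 1
Pile A: G(18) = 1.
Pile B: G(11) = 1.
Pile C: G(8) = 1.
Combined Grundy value = 1 ⊕ 1 ⊕ 1 = 1.

1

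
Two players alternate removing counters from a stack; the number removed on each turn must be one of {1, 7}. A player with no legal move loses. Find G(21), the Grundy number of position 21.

1

n :  0  1  2  3  4  5  6  7  8  9 10 11 12 13 14 15 16 17 18 19 20 21
G :  0  1  0  1  0  1  0  1  0  1  0  1  0  1  0  1  0  1  0  1  0  1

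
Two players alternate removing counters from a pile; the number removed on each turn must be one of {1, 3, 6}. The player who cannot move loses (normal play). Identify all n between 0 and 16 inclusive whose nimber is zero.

n :  0  1  2  3  4  5  6  7  8  9 10 11 12 13 14 15 16
G :  0  1  0  1  0  1  2  3  2  0  1  0  1  0  1  2  3
P-positions are exactly the n with G(n) = 0.

0, 2, 4, 9, 11, 13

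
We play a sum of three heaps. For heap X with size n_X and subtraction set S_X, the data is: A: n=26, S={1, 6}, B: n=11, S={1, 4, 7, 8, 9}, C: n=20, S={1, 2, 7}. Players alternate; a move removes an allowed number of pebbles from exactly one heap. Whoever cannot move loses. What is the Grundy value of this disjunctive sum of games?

Heap A, S = {1, 6}:
G(0) = 0
G(1) = mex{0} = 1
G(2) = mex{1} = 0
G(3) = mex{0} = 1
G(4) = mex{1} = 0
G(5) = mex{0} = 1
G(6) = mex{1,0} = 2
G(7) = mex{2,1} = 0
G(8) = mex{0,0} = 1
G(9) = mex{1,1} = 0
G(10) = mex{0,0} = 1
G(11) = mex{1,1} = 0
G(12) = mex{0,2} = 1
G(13) = mex{1,0} = 2
G(14) = mex{2,1} = 0
G(15) = mex{0,0} = 1
G(16) = mex{1,1} = 0
G(17) = mex{0,0} = 1
G(18) = mex{1,1} = 0
G(19) = mex{0,2} = 1
G(20) = mex{1,0} = 2
G(21) = mex{2,1} = 0
G(22) = mex{0,0} = 1
G(23) = mex{1,1} = 0
G(24) = mex{0,0} = 1
G(25) = mex{1,1} = 0
G(26) = mex{0,2} = 1
G_A(26) = 1.
Heap B, S = {1, 4, 7, 8, 9}:
n :  0  1  2  3  4  5  6  7  8  9 10 11
G :  0  1  0  1  2  0  1  2  3  2  3  4
G_B(11) = 4.
Heap C, S = {1, 2, 7}:
n :  0  1  2  3  4  5  6  7  8  9 10 11 12 13 14 15 16 17 18 19 20
G :  0  1  2  0  1  2  0  1  2  0  1  2  0  1  2  0  1  2  0  1  2
G_C(20) = 2.
Combined Grundy value = 1 ⊕ 4 ⊕ 2 = 7.

7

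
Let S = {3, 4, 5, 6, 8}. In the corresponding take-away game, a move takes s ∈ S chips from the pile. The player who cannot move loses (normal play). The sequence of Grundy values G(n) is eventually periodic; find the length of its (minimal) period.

11

G(0) = 0
G(1) = mex{} = 0
G(2) = mex{} = 0
G(3) = mex{0} = 1
G(4) = mex{0,0} = 1
G(5) = mex{0,0,0} = 1
G(6) = mex{1,0,0,0} = 2
G(7) = mex{1,1,0,0} = 2
G(8) = mex{1,1,1,0,0} = 2
G(9) = mex{2,1,1,1,0} = 3
G(10) = mex{2,2,1,1,0} = 3
G(11) = mex{2,2,2,1,1} = 0
G(12) = mex{3,2,2,2,1} = 0
G(13) = mex{3,3,2,2,1} = 0
G(14) = mex{0,3,3,2,2} = 1
G(15) = mex{0,0,3,3,2} = 1
G(16) = mex{0,0,0,3,2} = 1
G(17) = mex{1,0,0,0,3} = 2
G(18) = mex{1,1,0,0,3} = 2
G(19) = mex{1,1,1,0,0} = 2
G(20) = mex{2,1,1,1,0} = 3
G(21) = mex{2,2,1,1,0} = 3
G(22) = mex{2,2,2,1,1} = 0
G(23) = mex{3,2,2,2,1} = 0
G(n+11) = G(n) holds for n = 0,…,7 (a full window of length max(S) = 8), so the sequence is purely periodic with period 11.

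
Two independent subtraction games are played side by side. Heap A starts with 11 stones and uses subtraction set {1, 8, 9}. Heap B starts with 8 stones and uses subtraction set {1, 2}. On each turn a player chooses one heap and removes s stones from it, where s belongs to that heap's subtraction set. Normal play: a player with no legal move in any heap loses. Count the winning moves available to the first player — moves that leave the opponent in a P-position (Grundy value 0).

1

Heap A, S = {1, 8, 9}:
n :  0  1  2  3  4  5  6  7  8  9 10 11
G :  0  1  0  1  0  1  0  1  2  3  2  3
G_A(11) = 3.
Heap B, S = {1, 2}:
G(0) = 0
G(1) = mex{0} = 1
G(2) = mex{1,0} = 2
G(3) = mex{2,1} = 0
G(4) = mex{0,2} = 1
G(5) = mex{1,0} = 2
G(6) = mex{2,1} = 0
G(7) = mex{0,2} = 1
G(8) = mex{1,0} = 2
G_B(8) = 2.
Combined Grundy value = 3 ⊕ 2 = 1.
A winning move leaves total XOR = 0, i.e. changes one component's Grundy value g to g ⊕ X where X is the current total.
Heap A: need g' = 3⊕1 = 2. Options: 11−1→G=2, 11−8→G=1, 11−9→G=0. Hits: 1.
Heap B: need g' = 2⊕1 = 3. Options: 8−1→G=1, 8−2→G=0. Hits: 0.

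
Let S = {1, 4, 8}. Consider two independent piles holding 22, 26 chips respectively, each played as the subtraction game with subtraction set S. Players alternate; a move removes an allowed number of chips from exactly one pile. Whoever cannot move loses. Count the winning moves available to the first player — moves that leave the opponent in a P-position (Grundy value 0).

All piles use S = {1, 4, 8}:
n :  0  1  2  3  4  5  6  7  8  9 10 11 12 13 14 15 16 17 18 19 20 21 22 23 24 25 26
G :  0  1  0  1  2  0  1  0  1  2  3  2  0  1  0  1  2  0  1  0  1  2  3  2  0  1  0
Pile A: G(22) = 3.
Pile B: G(26) = 0.
Combined Grundy value = 3 ⊕ 0 = 3.
A winning move leaves total XOR = 0, i.e. changes one component's Grundy value g to g ⊕ X where X is the current total.
Pile A: need g' = 3⊕3 = 0. Options: 22−1→G=2, 22−4→G=1, 22−8→G=0. Hits: 1.
Pile B: need g' = 0⊕3 = 3. Options: 26−1→G=1, 26−4→G=3, 26−8→G=1. Hits: 1.

2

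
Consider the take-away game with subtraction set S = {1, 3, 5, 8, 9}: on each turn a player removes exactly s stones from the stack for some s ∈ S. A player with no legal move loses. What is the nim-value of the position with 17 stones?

1

n :  0  1  2  3  4  5  6  7  8  9 10 11 12 13 14 15 16 17
G :  0  1  0  1  0  1  0  1  2  3  2  3  2  3  2  3  0  1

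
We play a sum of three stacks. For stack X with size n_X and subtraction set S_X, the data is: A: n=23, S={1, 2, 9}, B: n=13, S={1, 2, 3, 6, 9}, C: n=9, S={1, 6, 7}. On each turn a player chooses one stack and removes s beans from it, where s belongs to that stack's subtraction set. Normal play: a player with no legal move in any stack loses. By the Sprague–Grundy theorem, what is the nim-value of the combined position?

Stack A, S = {1, 2, 9}:
G(0) = 0
G(1) = mex{0} = 1
G(2) = mex{1,0} = 2
G(3) = mex{2,1} = 0
G(4) = mex{0,2} = 1
G(5) = mex{1,0} = 2
G(6) = mex{2,1} = 0
G(7) = mex{0,2} = 1
G(8) = mex{1,0} = 2
G(9) = mex{2,1,0} = 3
G(10) = mex{3,2,1} = 0
G(11) = mex{0,3,2} = 1
G(12) = mex{1,0,0} = 2
G(13) = mex{2,1,1} = 0
G(14) = mex{0,2,2} = 1
G(15) = mex{1,0,0} = 2
G(16) = mex{2,1,1} = 0
G(17) = mex{0,2,2} = 1
G(18) = mex{1,0,3} = 2
G(19) = mex{2,1,0} = 3
G(20) = mex{3,2,1} = 0
G(21) = mex{0,3,2} = 1
G(22) = mex{1,0,0} = 2
G(23) = mex{2,1,1} = 0
G_A(23) = 0.
Stack B, S = {1, 2, 3, 6, 9}:
G(0) = 0
G(1) = mex{0} = 1
G(2) = mex{1,0} = 2
G(3) = mex{2,1,0} = 3
G(4) = mex{3,2,1} = 0
G(5) = mex{0,3,2} = 1
G(6) = mex{1,0,3,0} = 2
G(7) = mex{2,1,0,1} = 3
G(8) = mex{3,2,1,2} = 0
G(9) = mex{0,3,2,3,0} = 1
G(10) = mex{1,0,3,0,1} = 2
G(11) = mex{2,1,0,1,2} = 3
G(12) = mex{3,2,1,2,3} = 0
G(13) = mex{0,3,2,3,0} = 1
G_B(13) = 1.
Stack C, S = {1, 6, 7}:
n : 0 1 2 3 4 5 6 7 8 9
G : 0 1 0 1 0 1 2 3 2 3
G_C(9) = 3.
Combined Grundy value = 0 ⊕ 1 ⊕ 3 = 2.

2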